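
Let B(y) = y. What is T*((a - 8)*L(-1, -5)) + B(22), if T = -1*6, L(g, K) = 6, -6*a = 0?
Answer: 310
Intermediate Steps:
a = 0 (a = -1/6*0 = 0)
T = -6
T*((a - 8)*L(-1, -5)) + B(22) = -6*(0 - 8)*6 + 22 = -(-48)*6 + 22 = -6*(-48) + 22 = 288 + 22 = 310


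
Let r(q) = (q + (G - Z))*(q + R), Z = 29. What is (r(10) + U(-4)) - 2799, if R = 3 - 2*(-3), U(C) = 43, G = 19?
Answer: -2756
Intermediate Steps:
R = 9 (R = 3 + 6 = 9)
r(q) = (-10 + q)*(9 + q) (r(q) = (q + (19 - 1*29))*(q + 9) = (q + (19 - 29))*(9 + q) = (q - 10)*(9 + q) = (-10 + q)*(9 + q))
(r(10) + U(-4)) - 2799 = ((-90 + 10² - 1*10) + 43) - 2799 = ((-90 + 100 - 10) + 43) - 2799 = (0 + 43) - 2799 = 43 - 2799 = -2756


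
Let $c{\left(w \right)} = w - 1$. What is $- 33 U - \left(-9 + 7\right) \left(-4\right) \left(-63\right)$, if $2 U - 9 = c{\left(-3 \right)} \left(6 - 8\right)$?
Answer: $\frac{447}{2} \approx 223.5$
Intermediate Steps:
$c{\left(w \right)} = -1 + w$
$U = \frac{17}{2}$ ($U = \frac{9}{2} + \frac{\left(-1 - 3\right) \left(6 - 8\right)}{2} = \frac{9}{2} + \frac{\left(-4\right) \left(6 - 8\right)}{2} = \frac{9}{2} + \frac{\left(-4\right) \left(-2\right)}{2} = \frac{9}{2} + \frac{1}{2} \cdot 8 = \frac{9}{2} + 4 = \frac{17}{2} \approx 8.5$)
$- 33 U - \left(-9 + 7\right) \left(-4\right) \left(-63\right) = \left(-33\right) \frac{17}{2} - \left(-9 + 7\right) \left(-4\right) \left(-63\right) = - \frac{561}{2} - \left(-2\right) \left(-4\right) \left(-63\right) = - \frac{561}{2} - 8 \left(-63\right) = - \frac{561}{2} - -504 = - \frac{561}{2} + 504 = \frac{447}{2}$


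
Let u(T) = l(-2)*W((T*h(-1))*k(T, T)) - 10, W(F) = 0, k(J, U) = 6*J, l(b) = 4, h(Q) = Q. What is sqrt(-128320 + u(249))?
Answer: I*sqrt(128330) ≈ 358.23*I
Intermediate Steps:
u(T) = -10 (u(T) = 4*0 - 10 = 0 - 10 = -10)
sqrt(-128320 + u(249)) = sqrt(-128320 - 10) = sqrt(-128330) = I*sqrt(128330)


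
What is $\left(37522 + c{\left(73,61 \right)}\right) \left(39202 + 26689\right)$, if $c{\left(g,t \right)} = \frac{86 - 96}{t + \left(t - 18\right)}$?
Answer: $\frac{128562499849}{52} \approx 2.4724 \cdot 10^{9}$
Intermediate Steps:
$c{\left(g,t \right)} = - \frac{10}{-18 + 2 t}$ ($c{\left(g,t \right)} = - \frac{10}{t + \left(-18 + t\right)} = - \frac{10}{-18 + 2 t}$)
$\left(37522 + c{\left(73,61 \right)}\right) \left(39202 + 26689\right) = \left(37522 - \frac{5}{-9 + 61}\right) \left(39202 + 26689\right) = \left(37522 - \frac{5}{52}\right) 65891 = \frac{1951139}{52} \cdot 65891 = \frac{128562499849}{52}$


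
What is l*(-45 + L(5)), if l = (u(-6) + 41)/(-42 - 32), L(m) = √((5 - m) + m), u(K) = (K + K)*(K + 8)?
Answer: 765/74 - 17*√5/74 ≈ 9.8241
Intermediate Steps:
u(K) = 2*K*(8 + K) (u(K) = (2*K)*(8 + K) = 2*K*(8 + K))
L(m) = √5
l = -17/74 (l = (2*(-6)*(8 - 6) + 41)/(-42 - 32) = (2*(-6)*2 + 41)/(-74) = (-24 + 41)*(-1/74) = 17*(-1/74) = -17/74 ≈ -0.22973)
l*(-45 + L(5)) = -17*(-45 + √5)/74 = 765/74 - 17*√5/74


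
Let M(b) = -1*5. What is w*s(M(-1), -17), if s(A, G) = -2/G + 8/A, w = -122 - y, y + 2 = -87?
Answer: 4158/85 ≈ 48.918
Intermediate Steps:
y = -89 (y = -2 - 87 = -89)
M(b) = -5
w = -33 (w = -122 - 1*(-89) = -122 + 89 = -33)
w*s(M(-1), -17) = -33*(-2/(-17) + 8/(-5)) = -33*(-2*(-1/17) + 8*(-1/5)) = -33*(2/17 - 8/5) = -33*(-126/85) = 4158/85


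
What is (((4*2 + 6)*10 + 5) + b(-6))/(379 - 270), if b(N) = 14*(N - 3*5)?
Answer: -149/109 ≈ -1.3670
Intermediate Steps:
b(N) = -210 + 14*N (b(N) = 14*(N - 15) = 14*(-15 + N) = -210 + 14*N)
(((4*2 + 6)*10 + 5) + b(-6))/(379 - 270) = (((4*2 + 6)*10 + 5) + (-210 + 14*(-6)))/(379 - 270) = (((8 + 6)*10 + 5) + (-210 - 84))/109 = ((14*10 + 5) - 294)*(1/109) = ((140 + 5) - 294)*(1/109) = (145 - 294)*(1/109) = -149*1/109 = -149/109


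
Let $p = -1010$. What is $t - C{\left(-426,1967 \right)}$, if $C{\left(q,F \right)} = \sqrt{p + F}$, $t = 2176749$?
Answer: $2176749 - \sqrt{957} \approx 2.1767 \cdot 10^{6}$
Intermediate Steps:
$C{\left(q,F \right)} = \sqrt{-1010 + F}$
$t - C{\left(-426,1967 \right)} = 2176749 - \sqrt{-1010 + 1967} = 2176749 - \sqrt{957}$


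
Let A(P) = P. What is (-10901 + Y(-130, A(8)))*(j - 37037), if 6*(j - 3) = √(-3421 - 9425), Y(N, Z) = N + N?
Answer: 413336474 - 11161*I*√12846/6 ≈ 4.1334e+8 - 2.1083e+5*I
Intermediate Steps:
Y(N, Z) = 2*N
j = 3 + I*√12846/6 (j = 3 + √(-3421 - 9425)/6 = 3 + √(-12846)/6 = 3 + (I*√12846)/6 = 3 + I*√12846/6 ≈ 3.0 + 18.89*I)
(-10901 + Y(-130, A(8)))*(j - 37037) = (-10901 + 2*(-130))*((3 + I*√12846/6) - 37037) = (-10901 - 260)*(-37034 + I*√12846/6) = -11161*(-37034 + I*√12846/6) = 413336474 - 11161*I*√12846/6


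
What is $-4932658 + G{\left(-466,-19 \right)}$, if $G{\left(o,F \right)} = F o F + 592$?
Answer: $-5100292$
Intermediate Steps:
$G{\left(o,F \right)} = 592 + o F^{2}$ ($G{\left(o,F \right)} = o F^{2} + 592 = 592 + o F^{2}$)
$-4932658 + G{\left(-466,-19 \right)} = -4932658 + \left(592 - 466 \left(-19\right)^{2}\right) = -4932658 + \left(592 - 168226\right) = -4932658 - 167634 = -5100292$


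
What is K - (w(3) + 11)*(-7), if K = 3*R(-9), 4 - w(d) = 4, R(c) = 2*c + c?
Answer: -4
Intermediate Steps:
R(c) = 3*c
w(d) = 0 (w(d) = 4 - 1*4 = 4 - 4 = 0)
K = -81 (K = 3*(3*(-9)) = 3*(-27) = -81)
K - (w(3) + 11)*(-7) = -81 - (0 + 11)*(-7) = -81 - 11*(-7) = -81 - 1*(-77) = -81 + 77 = -4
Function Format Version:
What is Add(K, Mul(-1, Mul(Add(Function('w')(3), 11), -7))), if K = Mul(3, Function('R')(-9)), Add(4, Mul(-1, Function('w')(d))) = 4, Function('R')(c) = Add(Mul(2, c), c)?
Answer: -4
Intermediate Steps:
Function('R')(c) = Mul(3, c)
Function('w')(d) = 0 (Function('w')(d) = Add(4, Mul(-1, 4)) = Add(4, -4) = 0)
K = -81 (K = Mul(3, Mul(3, -9)) = Mul(3, -27) = -81)
Add(K, Mul(-1, Mul(Add(Function('w')(3), 11), -7))) = Add(-81, Mul(-1, Mul(Add(0, 11), -7))) = Add(-81, Mul(-1, Mul(11, -7))) = Add(-81, Mul(-1, -77)) = Add(-81, 77) = -4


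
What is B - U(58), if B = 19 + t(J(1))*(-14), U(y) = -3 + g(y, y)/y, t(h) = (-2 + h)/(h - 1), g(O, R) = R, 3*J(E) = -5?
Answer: 7/4 ≈ 1.7500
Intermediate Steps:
J(E) = -5/3 (J(E) = (⅓)*(-5) = -5/3)
t(h) = (-2 + h)/(-1 + h)
U(y) = -2 (U(y) = -3 + y/y = -3 + 1 = -2)
B = -¼ (B = 19 + ((-2 - 5/3)/(-1 - 5/3))*(-14) = 19 + (-11/3/(-8/3))*(-14) = 19 - 3/8*(-11/3)*(-14) = 19 + (11/8)*(-14) = 19 - 77/4 = -¼ ≈ -0.25000)
B - U(58) = -¼ - 1*(-2) = -¼ + 2 = 7/4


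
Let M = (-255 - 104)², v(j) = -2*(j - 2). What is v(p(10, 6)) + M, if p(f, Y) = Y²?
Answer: 128813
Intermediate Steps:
v(j) = 4 - 2*j (v(j) = -2*(-2 + j) = 4 - 2*j)
M = 128881 (M = (-359)² = 128881)
v(p(10, 6)) + M = (4 - 2*6²) + 128881 = (4 - 2*36) + 128881 = (4 - 72) + 128881 = -68 + 128881 = 128813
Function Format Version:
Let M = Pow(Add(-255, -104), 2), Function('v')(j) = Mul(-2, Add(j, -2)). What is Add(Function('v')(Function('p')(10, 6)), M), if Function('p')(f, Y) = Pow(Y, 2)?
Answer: 128813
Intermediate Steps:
Function('v')(j) = Add(4, Mul(-2, j)) (Function('v')(j) = Mul(-2, Add(-2, j)) = Add(4, Mul(-2, j)))
M = 128881 (M = Pow(-359, 2) = 128881)
Add(Function('v')(Function('p')(10, 6)), M) = Add(Add(4, Mul(-2, Pow(6, 2))), 128881) = Add(Add(4, Mul(-2, 36)), 128881) = Add(Add(4, -72), 128881) = Add(-68, 128881) = 128813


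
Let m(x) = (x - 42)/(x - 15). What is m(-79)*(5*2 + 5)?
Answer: 1815/94 ≈ 19.309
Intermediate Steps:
m(x) = (-42 + x)/(-15 + x)
m(-79)*(5*2 + 5) = ((-42 - 79)/(-15 - 79))*(5*2 + 5) = (-121/(-94))*(10 + 5) = -1/94*(-121)*15 = (121/94)*15 = 1815/94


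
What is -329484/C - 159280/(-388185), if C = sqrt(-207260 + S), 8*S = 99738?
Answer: 31856/77637 + 658968*I*sqrt(779171)/779171 ≈ 0.41032 + 746.53*I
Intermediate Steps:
S = 49869/4 (S = (1/8)*99738 = 49869/4 ≈ 12467.)
C = I*sqrt(779171)/2 (C = sqrt(-207260 + 49869/4) = sqrt(-779171/4) = I*sqrt(779171)/2 ≈ 441.35*I)
-329484/C - 159280/(-388185) = -329484*(-2*I*sqrt(779171)/779171) - 159280/(-388185) = -(-658968)*I*sqrt(779171)/779171 - 159280*(-1/388185) = 658968*I*sqrt(779171)/779171 + 31856/77637 = 31856/77637 + 658968*I*sqrt(779171)/779171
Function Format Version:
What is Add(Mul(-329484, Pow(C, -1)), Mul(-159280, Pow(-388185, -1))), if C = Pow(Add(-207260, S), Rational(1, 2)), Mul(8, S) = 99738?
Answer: Add(Rational(31856, 77637), Mul(Rational(658968, 779171), I, Pow(779171, Rational(1, 2)))) ≈ Add(0.41032, Mul(746.53, I))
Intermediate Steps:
S = Rational(49869, 4) (S = Mul(Rational(1, 8), 99738) = Rational(49869, 4) ≈ 12467.)
C = Mul(Rational(1, 2), I, Pow(779171, Rational(1, 2))) (C = Pow(Add(-207260, Rational(49869, 4)), Rational(1, 2)) = Pow(Rational(-779171, 4), Rational(1, 2)) = Mul(Rational(1, 2), I, Pow(779171, Rational(1, 2))) ≈ Mul(441.35, I))
Add(Mul(-329484, Pow(C, -1)), Mul(-159280, Pow(-388185, -1))) = Add(Mul(-329484, Pow(Mul(Rational(1, 2), I, Pow(779171, Rational(1, 2))), -1)), Mul(-159280, Pow(-388185, -1))) = Add(Mul(-329484, Mul(Rational(-2, 779171), I, Pow(779171, Rational(1, 2)))), Mul(-159280, Rational(-1, 388185))) = Add(Mul(Rational(658968, 779171), I, Pow(779171, Rational(1, 2))), Rational(31856, 77637)) = Add(Rational(31856, 77637), Mul(Rational(658968, 779171), I, Pow(779171, Rational(1, 2))))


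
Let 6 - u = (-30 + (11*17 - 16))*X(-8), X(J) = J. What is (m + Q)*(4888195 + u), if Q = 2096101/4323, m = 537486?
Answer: 11370858596448991/4323 ≈ 2.6303e+12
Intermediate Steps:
Q = 2096101/4323 (Q = 2096101*(1/4323) = 2096101/4323 ≈ 484.87)
u = 1134 (u = 6 - (-30 + (11*17 - 16))*(-8) = 6 - (-30 + (187 - 16))*(-8) = 6 - (-30 + 171)*(-8) = 6 - 141*(-8) = 6 - 1*(-1128) = 6 + 1128 = 1134)
(m + Q)*(4888195 + u) = (537486 + 2096101/4323)*(4888195 + 1134) = (2325648079/4323)*4889329 = 11370858596448991/4323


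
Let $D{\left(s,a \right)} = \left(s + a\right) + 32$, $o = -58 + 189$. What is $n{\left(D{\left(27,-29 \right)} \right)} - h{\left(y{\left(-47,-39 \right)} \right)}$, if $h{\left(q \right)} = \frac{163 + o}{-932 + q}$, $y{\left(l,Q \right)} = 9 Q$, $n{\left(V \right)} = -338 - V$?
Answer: $- \frac{471850}{1283} \approx -367.77$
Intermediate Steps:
$o = 131$
$D{\left(s,a \right)} = 32 + a + s$ ($D{\left(s,a \right)} = \left(a + s\right) + 32 = 32 + a + s$)
$h{\left(q \right)} = \frac{294}{-932 + q}$ ($h{\left(q \right)} = \frac{163 + 131}{-932 + q} = \frac{294}{-932 + q}$)
$n{\left(D{\left(27,-29 \right)} \right)} - h{\left(y{\left(-47,-39 \right)} \right)} = \left(-338 - \left(32 - 29 + 27\right)\right) - \frac{294}{-932 + 9 \left(-39\right)} = \left(-338 - 30\right) - \frac{294}{-932 - 351} = \left(-338 - 30\right) - \frac{294}{-1283} = -368 - 294 \left(- \frac{1}{1283}\right) = -368 - - \frac{294}{1283} = -368 + \frac{294}{1283} = - \frac{471850}{1283}$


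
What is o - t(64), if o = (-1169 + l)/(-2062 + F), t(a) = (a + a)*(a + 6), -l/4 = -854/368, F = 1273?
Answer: -325140893/36294 ≈ -8958.5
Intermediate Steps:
l = 427/46 (l = -(-3416)/368 = -4*(-427/184) = 427/46 ≈ 9.2826)
t(a) = 2*a*(6 + a) (t(a) = (2*a)*(6 + a) = 2*a*(6 + a))
o = 53347/36294 (o = (-1169 + 427/46)/(-2062 + 1273) = -53347/46/(-789) = -53347/46*(-1/789) = 53347/36294 ≈ 1.4699)
o - t(64) = 53347/36294 - 2*64*(6 + 64) = 53347/36294 - 2*64*70 = 53347/36294 - 1*8960 = 53347/36294 - 8960 = -325140893/36294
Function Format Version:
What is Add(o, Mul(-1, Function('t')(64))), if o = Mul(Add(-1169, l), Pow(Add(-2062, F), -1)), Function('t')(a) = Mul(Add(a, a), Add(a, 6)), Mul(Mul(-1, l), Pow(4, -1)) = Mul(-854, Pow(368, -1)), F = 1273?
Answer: Rational(-325140893, 36294) ≈ -8958.5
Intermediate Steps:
l = Rational(427, 46) (l = Mul(-4, Mul(-854, Pow(368, -1))) = Mul(-4, Mul(-854, Rational(1, 368))) = Mul(-4, Rational(-427, 184)) = Rational(427, 46) ≈ 9.2826)
Function('t')(a) = Mul(2, a, Add(6, a)) (Function('t')(a) = Mul(Mul(2, a), Add(6, a)) = Mul(2, a, Add(6, a)))
o = Rational(53347, 36294) (o = Mul(Add(-1169, Rational(427, 46)), Pow(Add(-2062, 1273), -1)) = Mul(Rational(-53347, 46), Pow(-789, -1)) = Mul(Rational(-53347, 46), Rational(-1, 789)) = Rational(53347, 36294) ≈ 1.4699)
Add(o, Mul(-1, Function('t')(64))) = Add(Rational(53347, 36294), Mul(-1, Mul(2, 64, Add(6, 64)))) = Add(Rational(53347, 36294), Mul(-1, Mul(2, 64, 70))) = Add(Rational(53347, 36294), Mul(-1, 8960)) = Add(Rational(53347, 36294), -8960) = Rational(-325140893, 36294)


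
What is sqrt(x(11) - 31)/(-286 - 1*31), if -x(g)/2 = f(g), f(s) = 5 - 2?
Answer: -I*sqrt(37)/317 ≈ -0.019189*I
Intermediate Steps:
f(s) = 3
x(g) = -6 (x(g) = -2*3 = -6)
sqrt(x(11) - 31)/(-286 - 1*31) = sqrt(-6 - 31)/(-286 - 1*31) = sqrt(-37)/(-286 - 31) = (I*sqrt(37))/(-317) = (I*sqrt(37))*(-1/317) = -I*sqrt(37)/317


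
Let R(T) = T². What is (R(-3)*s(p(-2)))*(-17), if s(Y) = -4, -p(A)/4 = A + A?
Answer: 612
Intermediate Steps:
p(A) = -8*A (p(A) = -4*(A + A) = -8*A)
(R(-3)*s(p(-2)))*(-17) = ((-3)²*(-4))*(-17) = (9*(-4))*(-17) = -36*(-17) = 612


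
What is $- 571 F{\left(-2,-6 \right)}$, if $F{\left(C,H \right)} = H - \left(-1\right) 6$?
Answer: $0$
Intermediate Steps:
$F{\left(C,H \right)} = 6 + H$ ($F{\left(C,H \right)} = H - -6 = H + 6 = 6 + H$)
$- 571 F{\left(-2,-6 \right)} = - 571 \left(6 - 6\right) = \left(-571\right) 0 = 0$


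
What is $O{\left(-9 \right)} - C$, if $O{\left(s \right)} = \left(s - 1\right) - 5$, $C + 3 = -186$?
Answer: $174$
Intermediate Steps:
$C = -189$ ($C = -3 - 186 = -189$)
$O{\left(s \right)} = -6 + s$ ($O{\left(s \right)} = \left(-1 + s\right) - 5 = -6 + s$)
$O{\left(-9 \right)} - C = \left(-6 - 9\right) - -189 = -15 + 189 = 174$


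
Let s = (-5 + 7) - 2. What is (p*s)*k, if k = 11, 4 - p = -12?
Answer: 0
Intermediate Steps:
p = 16 (p = 4 - 1*(-12) = 4 + 12 = 16)
s = 0 (s = 2 - 2 = 0)
(p*s)*k = (16*0)*11 = 0*11 = 0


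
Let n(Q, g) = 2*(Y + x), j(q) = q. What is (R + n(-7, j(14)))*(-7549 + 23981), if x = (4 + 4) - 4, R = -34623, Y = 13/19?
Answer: -10806652688/19 ≈ -5.6877e+8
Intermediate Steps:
Y = 13/19 (Y = 13*(1/19) = 13/19 ≈ 0.68421)
x = 4 (x = 8 - 4 = 4)
n(Q, g) = 178/19 (n(Q, g) = 2*(13/19 + 4) = 2*(89/19) = 178/19)
(R + n(-7, j(14)))*(-7549 + 23981) = (-34623 + 178/19)*(-7549 + 23981) = -657659/19*16432 = -10806652688/19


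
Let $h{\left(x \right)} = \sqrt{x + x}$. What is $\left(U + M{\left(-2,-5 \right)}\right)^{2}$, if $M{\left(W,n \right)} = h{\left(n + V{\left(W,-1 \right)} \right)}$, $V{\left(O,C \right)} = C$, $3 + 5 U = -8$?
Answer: $\frac{\left(11 - 10 i \sqrt{3}\right)^{2}}{25} \approx -7.16 - 15.242 i$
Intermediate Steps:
$U = - \frac{11}{5}$ ($U = - \frac{3}{5} + \frac{1}{5} \left(-8\right) = - \frac{3}{5} - \frac{8}{5} = - \frac{11}{5} \approx -2.2$)
$h{\left(x \right)} = \sqrt{2} \sqrt{x}$ ($h{\left(x \right)} = \sqrt{2 x} = \sqrt{2} \sqrt{x}$)
$M{\left(W,n \right)} = \sqrt{2} \sqrt{-1 + n}$ ($M{\left(W,n \right)} = \sqrt{2} \sqrt{n - 1} = \sqrt{2} \sqrt{-1 + n}$)
$\left(U + M{\left(-2,-5 \right)}\right)^{2} = \left(- \frac{11}{5} + \sqrt{-2 + 2 \left(-5\right)}\right)^{2} = \left(- \frac{11}{5} + \sqrt{-2 - 10}\right)^{2} = \left(- \frac{11}{5} + \sqrt{-12}\right)^{2} = \left(- \frac{11}{5} + 2 i \sqrt{3}\right)^{2}$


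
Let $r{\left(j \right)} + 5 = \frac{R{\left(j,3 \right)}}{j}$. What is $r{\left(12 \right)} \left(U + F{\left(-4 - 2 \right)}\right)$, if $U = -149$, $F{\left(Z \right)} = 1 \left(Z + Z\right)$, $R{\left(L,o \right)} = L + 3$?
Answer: $\frac{2415}{4} \approx 603.75$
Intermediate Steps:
$R{\left(L,o \right)} = 3 + L$
$F{\left(Z \right)} = 2 Z$ ($F{\left(Z \right)} = 1 \cdot 2 Z = 2 Z$)
$r{\left(j \right)} = -5 + \frac{3 + j}{j}$
$r{\left(12 \right)} \left(U + F{\left(-4 - 2 \right)}\right) = \left(-4 + \frac{3}{12}\right) \left(-149 + 2 \left(-4 - 2\right)\right) = \left(-4 + 3 \cdot \frac{1}{12}\right) \left(-149 + 2 \left(-4 - 2\right)\right) = \left(-4 + \frac{1}{4}\right) \left(-149 + 2 \left(-6\right)\right) = - \frac{15 \left(-149 - 12\right)}{4} = \left(- \frac{15}{4}\right) \left(-161\right) = \frac{2415}{4}$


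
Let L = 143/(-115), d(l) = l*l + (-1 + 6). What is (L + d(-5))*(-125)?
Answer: -82675/23 ≈ -3594.6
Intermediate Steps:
d(l) = 5 + l² (d(l) = l² + 5 = 5 + l²)
L = -143/115 (L = 143*(-1/115) = -143/115 ≈ -1.2435)
(L + d(-5))*(-125) = (-143/115 + (5 + (-5)²))*(-125) = (-143/115 + (5 + 25))*(-125) = (-143/115 + 30)*(-125) = (3307/115)*(-125) = -82675/23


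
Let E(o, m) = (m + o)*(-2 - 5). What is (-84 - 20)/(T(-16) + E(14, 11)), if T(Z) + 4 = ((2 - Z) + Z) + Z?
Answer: 104/193 ≈ 0.53886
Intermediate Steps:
E(o, m) = -7*m - 7*o (E(o, m) = (m + o)*(-7) = -7*m - 7*o)
T(Z) = -2 + Z (T(Z) = -4 + (((2 - Z) + Z) + Z) = -4 + (2 + Z) = -2 + Z)
(-84 - 20)/(T(-16) + E(14, 11)) = (-84 - 20)/((-2 - 16) + (-7*11 - 7*14)) = -104/(-18 + (-77 - 98)) = -104/(-18 - 175) = -104/(-193) = -104*(-1/193) = 104/193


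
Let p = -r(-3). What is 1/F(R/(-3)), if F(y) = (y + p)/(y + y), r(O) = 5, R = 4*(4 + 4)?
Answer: 64/47 ≈ 1.3617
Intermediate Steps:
R = 32 (R = 4*8 = 32)
p = -5 (p = -1*5 = -5)
F(y) = (-5 + y)/(2*y) (F(y) = (y - 5)/(y + y) = (-5 + y)/((2*y)) = (1/(2*y))*(-5 + y) = (-5 + y)/(2*y))
1/F(R/(-3)) = 1/((-5 + 32/(-3))/(2*((32/(-3))))) = 1/((-5 + 32*(-⅓))/(2*((32*(-⅓))))) = 1/((-5 - 32/3)/(2*(-32/3))) = 1/((½)*(-3/32)*(-47/3)) = 1/(47/64) = 64/47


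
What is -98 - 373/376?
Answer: -37221/376 ≈ -98.992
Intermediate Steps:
-98 - 373/376 = -37221/376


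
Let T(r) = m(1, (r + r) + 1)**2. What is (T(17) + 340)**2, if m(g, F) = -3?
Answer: 121801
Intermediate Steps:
T(r) = 9 (T(r) = (-3)**2 = 9)
(T(17) + 340)**2 = (9 + 340)**2 = 349**2 = 121801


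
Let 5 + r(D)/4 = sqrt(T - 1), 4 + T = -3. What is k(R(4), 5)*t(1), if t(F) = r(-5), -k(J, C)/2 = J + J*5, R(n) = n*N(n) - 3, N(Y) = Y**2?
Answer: 14640 - 5856*I*sqrt(2) ≈ 14640.0 - 8281.6*I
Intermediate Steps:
T = -7 (T = -4 - 3 = -7)
r(D) = -20 + 8*I*sqrt(2) (r(D) = -20 + 4*sqrt(-7 - 1) = -20 + 4*sqrt(-8) = -20 + 4*(2*I*sqrt(2)) = -20 + 8*I*sqrt(2))
R(n) = -3 + n**3 (R(n) = n*n**2 - 3 = n**3 - 3 = -3 + n**3)
k(J, C) = -12*J (k(J, C) = -2*(J + J*5) = -2*(J + 5*J) = -12*J)
t(F) = -20 + 8*I*sqrt(2)
k(R(4), 5)*t(1) = (-12*(-3 + 4**3))*(-20 + 8*I*sqrt(2)) = (-12*(-3 + 64))*(-20 + 8*I*sqrt(2)) = (-12*61)*(-20 + 8*I*sqrt(2)) = -732*(-20 + 8*I*sqrt(2)) = 14640 - 5856*I*sqrt(2)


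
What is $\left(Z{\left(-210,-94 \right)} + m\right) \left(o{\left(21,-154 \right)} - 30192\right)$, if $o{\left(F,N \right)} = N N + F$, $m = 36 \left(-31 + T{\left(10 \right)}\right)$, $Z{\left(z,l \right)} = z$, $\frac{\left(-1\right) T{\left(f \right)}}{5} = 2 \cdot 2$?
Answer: $13206930$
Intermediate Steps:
$T{\left(f \right)} = -20$ ($T{\left(f \right)} = - 5 \cdot 2 \cdot 2 = \left(-5\right) 4 = -20$)
$m = -1836$ ($m = 36 \left(-31 - 20\right) = 36 \left(-51\right) = -1836$)
$o{\left(F,N \right)} = F + N^{2}$ ($o{\left(F,N \right)} = N^{2} + F = F + N^{2}$)
$\left(Z{\left(-210,-94 \right)} + m\right) \left(o{\left(21,-154 \right)} - 30192\right) = \left(-210 - 1836\right) \left(\left(21 + \left(-154\right)^{2}\right) - 30192\right) = - 2046 \left(\left(21 + 23716\right) - 30192\right) = - 2046 \left(23737 - 30192\right) = \left(-2046\right) \left(-6455\right) = 13206930$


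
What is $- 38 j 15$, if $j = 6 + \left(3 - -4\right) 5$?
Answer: $-23370$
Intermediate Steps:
$j = 41$ ($j = 6 + \left(3 + 4\right) 5 = 6 + 7 \cdot 5 = 6 + 35 = 41$)
$- 38 j 15 = \left(-38\right) 41 \cdot 15 = \left(-1558\right) 15 = -23370$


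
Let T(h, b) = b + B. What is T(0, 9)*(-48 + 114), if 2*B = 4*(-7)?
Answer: -330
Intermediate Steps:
B = -14 (B = (4*(-7))/2 = (1/2)*(-28) = -14)
T(h, b) = -14 + b (T(h, b) = b - 14 = -14 + b)
T(0, 9)*(-48 + 114) = (-14 + 9)*(-48 + 114) = -5*66 = -330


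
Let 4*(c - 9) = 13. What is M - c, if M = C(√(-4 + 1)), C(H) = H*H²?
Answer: -49/4 - 3*I*√3 ≈ -12.25 - 5.1962*I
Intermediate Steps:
c = 49/4 (c = 9 + (¼)*13 = 9 + 13/4 = 49/4 ≈ 12.250)
C(H) = H³
M = -3*I*√3 (M = (√(-4 + 1))³ = (√(-3))³ = (I*√3)³ = -3*I*√3 ≈ -5.1962*I)
M - c = -3*I*√3 - 1*49/4 = -3*I*√3 - 49/4 = -49/4 - 3*I*√3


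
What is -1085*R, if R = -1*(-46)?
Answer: -49910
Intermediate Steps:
R = 46
-1085*R = -1085*46 = -49910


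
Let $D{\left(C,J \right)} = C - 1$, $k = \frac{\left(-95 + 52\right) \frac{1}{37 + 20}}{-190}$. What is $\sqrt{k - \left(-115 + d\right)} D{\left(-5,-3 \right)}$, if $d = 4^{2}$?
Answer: $- \frac{\sqrt{32166390}}{95} \approx -59.7$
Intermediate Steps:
$d = 16$
$k = \frac{43}{10830}$ ($k = - \frac{43}{57} \left(- \frac{1}{190}\right) = \left(-43\right) \frac{1}{57} \left(- \frac{1}{190}\right) = \left(- \frac{43}{57}\right) \left(- \frac{1}{190}\right) = \frac{43}{10830} \approx 0.0039705$)
$D{\left(C,J \right)} = -1 + C$ ($D{\left(C,J \right)} = C - 1 = -1 + C$)
$\sqrt{k - \left(-115 + d\right)} D{\left(-5,-3 \right)} = \sqrt{\frac{43}{10830} + \left(115 - 16\right)} \left(-1 - 5\right) = \sqrt{\frac{43}{10830} + \left(115 - 16\right)} \left(-6\right) = \sqrt{\frac{43}{10830} + 99} \left(-6\right) = \sqrt{\frac{1072213}{10830}} \left(-6\right) = \frac{\sqrt{32166390}}{570} \left(-6\right) = - \frac{\sqrt{32166390}}{95}$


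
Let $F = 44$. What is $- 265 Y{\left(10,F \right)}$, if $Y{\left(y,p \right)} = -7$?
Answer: $1855$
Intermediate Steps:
$- 265 Y{\left(10,F \right)} = \left(-265\right) \left(-7\right) = 1855$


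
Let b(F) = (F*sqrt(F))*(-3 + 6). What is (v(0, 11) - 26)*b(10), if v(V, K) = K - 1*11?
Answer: -780*sqrt(10) ≈ -2466.6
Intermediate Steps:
v(V, K) = -11 + K (v(V, K) = K - 11 = -11 + K)
b(F) = 3*F**(3/2) (b(F) = F**(3/2)*3 = 3*F**(3/2))
(v(0, 11) - 26)*b(10) = ((-11 + 11) - 26)*(3*10**(3/2)) = (0 - 26)*(3*(10*sqrt(10))) = -780*sqrt(10)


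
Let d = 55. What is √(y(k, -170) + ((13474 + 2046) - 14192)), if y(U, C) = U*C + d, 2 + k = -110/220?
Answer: 4*√113 ≈ 42.521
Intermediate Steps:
k = -5/2 (k = -2 - 110/220 = -2 - 110*1/220 = -2 - ½ = -5/2 ≈ -2.5000)
y(U, C) = 55 + C*U (y(U, C) = U*C + 55 = C*U + 55 = 55 + C*U)
√(y(k, -170) + ((13474 + 2046) - 14192)) = √((55 - 170*(-5/2)) + ((13474 + 2046) - 14192)) = √((55 + 425) + (15520 - 14192)) = √(480 + 1328) = √1808 = 4*√113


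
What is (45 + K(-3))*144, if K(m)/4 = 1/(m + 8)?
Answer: 32976/5 ≈ 6595.2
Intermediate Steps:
K(m) = 4/(8 + m) (K(m) = 4/(m + 8) = 4/(8 + m))
(45 + K(-3))*144 = (45 + 4/(8 - 3))*144 = (45 + 4/5)*144 = (45 + 4*(⅕))*144 = (45 + ⅘)*144 = (229/5)*144 = 32976/5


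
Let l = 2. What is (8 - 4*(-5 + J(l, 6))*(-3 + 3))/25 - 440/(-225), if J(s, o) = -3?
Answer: 512/225 ≈ 2.2756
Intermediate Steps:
(8 - 4*(-5 + J(l, 6))*(-3 + 3))/25 - 440/(-225) = (8 - 4*(-5 - 3)*(-3 + 3))/25 - 440/(-225) = (8 - (-32)*0)*(1/25) - 440*(-1/225) = (8 - 4*0)*(1/25) + 88/45 = (8 + 0)*(1/25) + 88/45 = 8*(1/25) + 88/45 = 8/25 + 88/45 = 512/225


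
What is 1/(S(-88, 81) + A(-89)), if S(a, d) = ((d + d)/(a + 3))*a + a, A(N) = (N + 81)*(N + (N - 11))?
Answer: 85/135296 ≈ 0.00062825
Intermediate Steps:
A(N) = (-11 + 2*N)*(81 + N) (A(N) = (81 + N)*(N + (-11 + N)) = (81 + N)*(-11 + 2*N) = (-11 + 2*N)*(81 + N))
S(a, d) = a + 2*a*d/(3 + a) (S(a, d) = ((2*d)/(3 + a))*a + a = (2*d/(3 + a))*a + a = 2*a*d/(3 + a) + a = a + 2*a*d/(3 + a))
1/(S(-88, 81) + A(-89)) = 1/(-88*(3 - 88 + 2*81)/(3 - 88) + (-891 + 2*(-89)**2 + 151*(-89))) = 1/(-88*(3 - 88 + 162)/(-85) + (-891 + 2*7921 - 13439)) = 1/(-88*(-1/85)*77 + (-891 + 15842 - 13439)) = 1/(6776/85 + 1512) = 1/(135296/85) = 85/135296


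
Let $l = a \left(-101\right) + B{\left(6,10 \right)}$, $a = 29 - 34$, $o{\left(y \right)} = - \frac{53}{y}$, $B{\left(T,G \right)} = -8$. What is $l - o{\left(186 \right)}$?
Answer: $\frac{92495}{186} \approx 497.29$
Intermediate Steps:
$a = -5$ ($a = 29 - 34 = -5$)
$l = 497$ ($l = \left(-5\right) \left(-101\right) - 8 = 505 - 8 = 497$)
$l - o{\left(186 \right)} = 497 - - \frac{53}{186} = 497 + \frac{53}{186} = \frac{92495}{186}$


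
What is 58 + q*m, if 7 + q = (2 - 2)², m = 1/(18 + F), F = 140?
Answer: 9157/158 ≈ 57.956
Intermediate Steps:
m = 1/158 (m = 1/(18 + 140) = 1/158 ≈ 0.0063291)
q = -7 (q = -7 + (2 - 2)² = -7 + 0² = -7 + 0 = -7)
58 + q*m = 58 - 7*1/158 = 58 - 7/158 = 9157/158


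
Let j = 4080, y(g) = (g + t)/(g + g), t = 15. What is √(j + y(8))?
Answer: √65303/4 ≈ 63.886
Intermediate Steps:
y(g) = (15 + g)/(2*g) (y(g) = (g + 15)/(g + g) = (15 + g)/((2*g)) = (15 + g)*(1/(2*g)) = (15 + g)/(2*g))
√(j + y(8)) = √(4080 + (½)*(15 + 8)/8) = √(4080 + (½)*(⅛)*23) = √(4080 + 23/16) = √(65303/16) = √65303/4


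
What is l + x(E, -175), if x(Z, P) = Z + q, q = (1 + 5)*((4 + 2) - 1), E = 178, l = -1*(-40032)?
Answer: 40240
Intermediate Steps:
l = 40032
q = 30 (q = 6*(6 - 1) = 6*5 = 30)
x(Z, P) = 30 + Z (x(Z, P) = Z + 30 = 30 + Z)
l + x(E, -175) = 40032 + (30 + 178) = 40032 + 208 = 40240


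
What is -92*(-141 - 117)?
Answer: 23736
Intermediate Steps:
-92*(-141 - 117) = -92*(-258) = 23736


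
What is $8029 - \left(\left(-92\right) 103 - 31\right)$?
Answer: $17536$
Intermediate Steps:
$8029 - \left(\left(-92\right) 103 - 31\right) = 8029 - \left(-9476 - 31\right) = 8029 - -9507 = 8029 + 9507 = 17536$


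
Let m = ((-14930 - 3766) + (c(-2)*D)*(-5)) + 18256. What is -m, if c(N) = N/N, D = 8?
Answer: 480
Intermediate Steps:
c(N) = 1
m = -480 (m = ((-14930 - 3766) + (1*8)*(-5)) + 18256 = (-18696 + 8*(-5)) + 18256 = (-18696 - 40) + 18256 = -18736 + 18256 = -480)
-m = -1*(-480) = 480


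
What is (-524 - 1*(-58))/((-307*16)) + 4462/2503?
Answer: 11541871/6147368 ≈ 1.8775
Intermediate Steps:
(-524 - 1*(-58))/((-307*16)) + 4462/2503 = (-524 + 58)/(-4912) + 4462*(1/2503) = -466*(-1/4912) + 4462/2503 = 233/2456 + 4462/2503 = 11541871/6147368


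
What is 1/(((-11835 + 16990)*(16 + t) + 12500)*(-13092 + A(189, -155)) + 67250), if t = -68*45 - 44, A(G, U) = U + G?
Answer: 1/207702443370 ≈ 4.8146e-12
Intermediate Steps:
A(G, U) = G + U
t = -3104 (t = -3060 - 44 = -3104)
1/(((-11835 + 16990)*(16 + t) + 12500)*(-13092 + A(189, -155)) + 67250) = 1/(((-11835 + 16990)*(16 - 3104) + 12500)*(-13092 + (189 - 155)) + 67250) = 1/((5155*(-3088) + 12500)*(-13092 + 34) + 67250) = 1/((-15918640 + 12500)*(-13058) + 67250) = 1/(-15906140*(-13058) + 67250) = 1/(207702376120 + 67250) = 1/207702443370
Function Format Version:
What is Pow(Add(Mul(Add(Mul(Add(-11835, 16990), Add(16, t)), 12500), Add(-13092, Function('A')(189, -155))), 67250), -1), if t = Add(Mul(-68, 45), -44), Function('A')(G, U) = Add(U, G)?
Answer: Rational(1, 207702443370) ≈ 4.8146e-12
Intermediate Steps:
Function('A')(G, U) = Add(G, U)
t = -3104 (t = Add(-3060, -44) = -3104)
Pow(Add(Mul(Add(Mul(Add(-11835, 16990), Add(16, t)), 12500), Add(-13092, Function('A')(189, -155))), 67250), -1) = Pow(Add(Mul(Add(Mul(Add(-11835, 16990), Add(16, -3104)), 12500), Add(-13092, Add(189, -155))), 67250), -1) = Pow(Add(Mul(Add(Mul(5155, -3088), 12500), Add(-13092, 34)), 67250), -1) = Pow(Add(Mul(Add(-15918640, 12500), -13058), 67250), -1) = Pow(Add(Mul(-15906140, -13058), 67250), -1) = Pow(Add(207702376120, 67250), -1) = Pow(207702443370, -1) = Rational(1, 207702443370)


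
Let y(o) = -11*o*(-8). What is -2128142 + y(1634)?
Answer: -1984350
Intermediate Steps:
y(o) = 88*o
-2128142 + y(1634) = -2128142 + 88*1634 = -2128142 + 143792 = -1984350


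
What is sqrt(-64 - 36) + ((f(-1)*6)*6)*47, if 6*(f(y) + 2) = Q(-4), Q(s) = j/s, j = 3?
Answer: -7191/2 + 10*I ≈ -3595.5 + 10.0*I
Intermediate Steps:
Q(s) = 3/s
f(y) = -17/8 (f(y) = -2 + (3/(-4))/6 = -2 + (3*(-1/4))/6 = -2 + (1/6)*(-3/4) = -2 - 1/8 = -17/8)
sqrt(-64 - 36) + ((f(-1)*6)*6)*47 = sqrt(-64 - 36) + (-17/8*6*6)*47 = sqrt(-100) - 51/4*6*47 = 10*I - 153/2*47 = 10*I - 7191/2 = -7191/2 + 10*I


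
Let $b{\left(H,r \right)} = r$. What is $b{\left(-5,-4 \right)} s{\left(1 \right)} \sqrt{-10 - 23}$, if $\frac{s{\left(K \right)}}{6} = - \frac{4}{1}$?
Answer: $96 i \sqrt{33} \approx 551.48 i$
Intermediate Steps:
$s{\left(K \right)} = -24$ ($s{\left(K \right)} = 6 \left(- \frac{4}{1}\right) = 6 \left(\left(-4\right) 1\right) = 6 \left(-4\right) = -24$)
$b{\left(-5,-4 \right)} s{\left(1 \right)} \sqrt{-10 - 23} = \left(-4\right) \left(-24\right) \sqrt{-10 - 23} = 96 \sqrt{-33} = 96 i \sqrt{33}$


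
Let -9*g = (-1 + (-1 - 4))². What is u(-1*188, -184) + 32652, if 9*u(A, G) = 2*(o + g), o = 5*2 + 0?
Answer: 97960/3 ≈ 32653.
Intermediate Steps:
o = 10 (o = 10 + 0 = 10)
g = -4 (g = -(-1 + (-1 - 4))²/9 = -(-1 - 5)²/9 = -⅑*(-6)² = -⅑*36 = -4)
u(A, G) = 4/3 (u(A, G) = (2*(10 - 4))/9 = (2*6)/9 = (⅑)*12 = 4/3)
u(-1*188, -184) + 32652 = 4/3 + 32652 = 97960/3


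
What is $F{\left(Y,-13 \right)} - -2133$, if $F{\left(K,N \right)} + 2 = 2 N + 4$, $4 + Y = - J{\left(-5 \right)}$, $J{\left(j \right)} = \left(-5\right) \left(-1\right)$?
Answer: $2109$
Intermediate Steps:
$J{\left(j \right)} = 5$
$Y = -9$ ($Y = -4 - 5 = -9$)
$F{\left(K,N \right)} = 2 + 2 N$ ($F{\left(K,N \right)} = -2 + \left(2 N + 4\right) = -2 + \left(4 + 2 N\right) = 2 + 2 N$)
$F{\left(Y,-13 \right)} - -2133 = \left(2 + 2 \left(-13\right)\right) - -2133 = \left(2 - 26\right) + 2133 = -24 + 2133 = 2109$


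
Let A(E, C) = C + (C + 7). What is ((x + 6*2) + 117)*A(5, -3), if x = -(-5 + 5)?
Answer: 129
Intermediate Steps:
A(E, C) = 7 + 2*C (A(E, C) = C + (7 + C) = 7 + 2*C)
x = 0 (x = -1*0 = 0)
((x + 6*2) + 117)*A(5, -3) = ((0 + 6*2) + 117)*(7 + 2*(-3)) = ((0 + 12) + 117)*(7 - 6) = (12 + 117)*1 = 129*1 = 129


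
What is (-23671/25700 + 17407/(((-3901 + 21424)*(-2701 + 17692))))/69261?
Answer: -6217623552703/467585404232156100 ≈ -1.3297e-5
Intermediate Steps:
(-23671/25700 + 17407/(((-3901 + 21424)*(-2701 + 17692))))/69261 = (-23671*1/25700 + 17407/((17523*14991)))*(1/69261) = (-23671/25700 + 17407/262687293)*(1/69261) = -6217623552703/6751063430100*1/69261 = -6217623552703/467585404232156100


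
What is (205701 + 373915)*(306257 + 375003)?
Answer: 394869196160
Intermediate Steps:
(205701 + 373915)*(306257 + 375003) = 579616*681260 = 394869196160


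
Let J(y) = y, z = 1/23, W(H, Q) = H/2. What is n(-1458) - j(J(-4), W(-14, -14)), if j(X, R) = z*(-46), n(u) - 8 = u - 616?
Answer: -2064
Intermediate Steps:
W(H, Q) = H/2 (W(H, Q) = H*(½) = H/2)
z = 1/23 ≈ 0.043478
n(u) = -608 + u (n(u) = 8 + (u - 616) = 8 + (-616 + u) = -608 + u)
j(X, R) = -2 (j(X, R) = (1/23)*(-46) = -2)
n(-1458) - j(J(-4), W(-14, -14)) = (-608 - 1458) - 1*(-2) = -2066 + 2 = -2064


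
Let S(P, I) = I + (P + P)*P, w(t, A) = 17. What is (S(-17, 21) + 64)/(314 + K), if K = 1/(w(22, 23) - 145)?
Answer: 28288/13397 ≈ 2.1115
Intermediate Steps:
K = -1/128 (K = 1/(17 - 145) = 1/(-128) = -1/128 ≈ -0.0078125)
S(P, I) = I + 2*P**2 (S(P, I) = I + (2*P)*P = I + 2*P**2)
(S(-17, 21) + 64)/(314 + K) = ((21 + 2*(-17)**2) + 64)/(314 - 1/128) = ((21 + 2*289) + 64)/(40191/128) = ((21 + 578) + 64)*(128/40191) = (599 + 64)*(128/40191) = 663*(128/40191) = 28288/13397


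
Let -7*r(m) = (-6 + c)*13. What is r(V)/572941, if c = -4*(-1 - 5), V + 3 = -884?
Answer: -234/4010587 ≈ -5.8346e-5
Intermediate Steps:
V = -887 (V = -3 - 884 = -887)
c = 24 (c = -4*(-6) = -1*(-24) = 24)
r(m) = -234/7 (r(m) = -(-6 + 24)*13/7 = -18*13/7 = -⅐*234 = -234/7)
r(V)/572941 = -234/7/572941 = -234/7*1/572941 = -234/4010587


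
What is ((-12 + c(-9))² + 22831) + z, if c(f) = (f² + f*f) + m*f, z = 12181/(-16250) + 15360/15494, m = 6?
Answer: 310337477311/9683750 ≈ 32047.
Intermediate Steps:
z = 2341061/9683750 (z = 12181*(-1/16250) + 15360*(1/15494) = -937/1250 + 7680/7747 = 2341061/9683750 ≈ 0.24175)
c(f) = 2*f² + 6*f (c(f) = (f² + f*f) + 6*f = (f² + f²) + 6*f = 2*f² + 6*f)
((-12 + c(-9))² + 22831) + z = ((-12 + 2*(-9)*(3 - 9))² + 22831) + 2341061/9683750 = ((-12 + 2*(-9)*(-6))² + 22831) + 2341061/9683750 = ((-12 + 108)² + 22831) + 2341061/9683750 = (96² + 22831) + 2341061/9683750 = (9216 + 22831) + 2341061/9683750 = 32047 + 2341061/9683750 = 310337477311/9683750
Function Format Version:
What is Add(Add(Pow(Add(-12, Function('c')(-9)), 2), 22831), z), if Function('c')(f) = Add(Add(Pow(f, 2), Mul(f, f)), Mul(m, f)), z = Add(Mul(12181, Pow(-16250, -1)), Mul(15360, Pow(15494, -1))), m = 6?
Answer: Rational(310337477311, 9683750) ≈ 32047.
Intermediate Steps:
z = Rational(2341061, 9683750) (z = Add(Mul(12181, Rational(-1, 16250)), Mul(15360, Rational(1, 15494))) = Add(Rational(-937, 1250), Rational(7680, 7747)) = Rational(2341061, 9683750) ≈ 0.24175)
Function('c')(f) = Add(Mul(2, Pow(f, 2)), Mul(6, f)) (Function('c')(f) = Add(Add(Pow(f, 2), Mul(f, f)), Mul(6, f)) = Add(Add(Pow(f, 2), Pow(f, 2)), Mul(6, f)) = Add(Mul(2, Pow(f, 2)), Mul(6, f)))
Add(Add(Pow(Add(-12, Function('c')(-9)), 2), 22831), z) = Add(Add(Pow(Add(-12, Mul(2, -9, Add(3, -9))), 2), 22831), Rational(2341061, 9683750)) = Add(Add(Pow(Add(-12, Mul(2, -9, -6)), 2), 22831), Rational(2341061, 9683750)) = Add(Add(Pow(Add(-12, 108), 2), 22831), Rational(2341061, 9683750)) = Add(Add(Pow(96, 2), 22831), Rational(2341061, 9683750)) = Add(Add(9216, 22831), Rational(2341061, 9683750)) = Add(32047, Rational(2341061, 9683750)) = Rational(310337477311, 9683750)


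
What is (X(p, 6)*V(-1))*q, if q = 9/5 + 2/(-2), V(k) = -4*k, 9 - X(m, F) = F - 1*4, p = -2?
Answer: 112/5 ≈ 22.400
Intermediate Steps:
X(m, F) = 13 - F (X(m, F) = 9 - (F - 1*4) = 9 - (F - 4) = 9 - (-4 + F) = 9 + (4 - F) = 13 - F)
q = ⅘ (q = 9*(⅕) + 2*(-½) = 9/5 - 1 = ⅘ ≈ 0.80000)
(X(p, 6)*V(-1))*q = ((13 - 1*6)*(-4*(-1)))*(⅘) = ((13 - 6)*4)*(⅘) = (7*4)*(⅘) = 28*(⅘) = 112/5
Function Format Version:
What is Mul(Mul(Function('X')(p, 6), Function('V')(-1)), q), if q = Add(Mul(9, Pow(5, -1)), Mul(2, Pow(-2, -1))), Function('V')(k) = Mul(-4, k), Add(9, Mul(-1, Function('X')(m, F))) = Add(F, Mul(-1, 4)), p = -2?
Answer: Rational(112, 5) ≈ 22.400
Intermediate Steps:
Function('X')(m, F) = Add(13, Mul(-1, F)) (Function('X')(m, F) = Add(9, Mul(-1, Add(F, Mul(-1, 4)))) = Add(9, Mul(-1, Add(F, -4))) = Add(9, Mul(-1, Add(-4, F))) = Add(9, Add(4, Mul(-1, F))) = Add(13, Mul(-1, F)))
q = Rational(4, 5) (q = Add(Mul(9, Rational(1, 5)), Mul(2, Rational(-1, 2))) = Add(Rational(9, 5), -1) = Rational(4, 5) ≈ 0.80000)
Mul(Mul(Function('X')(p, 6), Function('V')(-1)), q) = Mul(Mul(Add(13, Mul(-1, 6)), Mul(-4, -1)), Rational(4, 5)) = Mul(Mul(Add(13, -6), 4), Rational(4, 5)) = Mul(Mul(7, 4), Rational(4, 5)) = Mul(28, Rational(4, 5)) = Rational(112, 5)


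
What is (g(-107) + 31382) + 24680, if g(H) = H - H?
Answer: 56062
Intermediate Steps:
g(H) = 0
(g(-107) + 31382) + 24680 = (0 + 31382) + 24680 = 31382 + 24680 = 56062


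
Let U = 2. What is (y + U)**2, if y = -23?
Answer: 441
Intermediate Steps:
(y + U)**2 = (-23 + 2)**2 = (-21)**2 = 441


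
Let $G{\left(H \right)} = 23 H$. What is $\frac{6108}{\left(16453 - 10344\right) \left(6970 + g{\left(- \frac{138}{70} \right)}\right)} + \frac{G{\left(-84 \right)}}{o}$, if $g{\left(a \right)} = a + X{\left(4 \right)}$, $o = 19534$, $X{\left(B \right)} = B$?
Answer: $- \frac{1437951673914}{14559904130663} \approx -0.098761$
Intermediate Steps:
$g{\left(a \right)} = 4 + a$ ($g{\left(a \right)} = a + 4 = 4 + a$)
$\frac{6108}{\left(16453 - 10344\right) \left(6970 + g{\left(- \frac{138}{70} \right)}\right)} + \frac{G{\left(-84 \right)}}{o} = \frac{6108}{\left(16453 - 10344\right) \left(6970 + \left(4 - \frac{138}{70}\right)\right)} + \frac{23 \left(-84\right)}{19534} = \frac{6108}{6109 \left(6970 + \left(4 - \frac{69}{35}\right)\right)} - \frac{966}{9767} = \frac{6108}{6109 \left(6970 + \frac{71}{35}\right)} - \frac{966}{9767} = \frac{6108}{6109 \cdot \frac{244021}{35}} - \frac{966}{9767} = \frac{6108}{\frac{1490724289}{35}} - \frac{966}{9767} = 6108 \cdot \frac{35}{1490724289} - \frac{966}{9767} = \frac{213780}{1490724289} - \frac{966}{9767} = - \frac{1437951673914}{14559904130663}$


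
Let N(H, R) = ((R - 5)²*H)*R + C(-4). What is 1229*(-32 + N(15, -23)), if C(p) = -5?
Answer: -332465393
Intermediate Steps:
N(H, R) = -5 + H*R*(-5 + R)² (N(H, R) = ((R - 5)²*H)*R - 5 = ((-5 + R)²*H)*R - 5 = (H*(-5 + R)²)*R - 5 = H*R*(-5 + R)² - 5 = -5 + H*R*(-5 + R)²)
1229*(-32 + N(15, -23)) = 1229*(-32 + (-5 + 15*(-23)*(-5 - 23)²)) = 1229*(-32 + (-5 + 15*(-23)*(-28)²)) = 1229*(-32 + (-5 + 15*(-23)*784)) = 1229*(-32 + (-5 - 270480)) = 1229*(-32 - 270485) = 1229*(-270517) = -332465393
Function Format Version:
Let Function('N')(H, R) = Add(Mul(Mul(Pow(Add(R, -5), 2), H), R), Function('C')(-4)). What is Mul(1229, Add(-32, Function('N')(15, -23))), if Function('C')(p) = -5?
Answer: -332465393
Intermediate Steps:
Function('N')(H, R) = Add(-5, Mul(H, R, Pow(Add(-5, R), 2))) (Function('N')(H, R) = Add(Mul(Mul(Pow(Add(R, -5), 2), H), R), -5) = Add(Mul(Mul(Pow(Add(-5, R), 2), H), R), -5) = Add(Mul(Mul(H, Pow(Add(-5, R), 2)), R), -5) = Add(Mul(H, R, Pow(Add(-5, R), 2)), -5) = Add(-5, Mul(H, R, Pow(Add(-5, R), 2))))
Mul(1229, Add(-32, Function('N')(15, -23))) = Mul(1229, Add(-32, Add(-5, Mul(15, -23, Pow(Add(-5, -23), 2))))) = Mul(1229, Add(-32, Add(-5, Mul(15, -23, Pow(-28, 2))))) = Mul(1229, Add(-32, Add(-5, Mul(15, -23, 784)))) = Mul(1229, Add(-32, Add(-5, -270480))) = Mul(1229, Add(-32, -270485)) = Mul(1229, -270517) = -332465393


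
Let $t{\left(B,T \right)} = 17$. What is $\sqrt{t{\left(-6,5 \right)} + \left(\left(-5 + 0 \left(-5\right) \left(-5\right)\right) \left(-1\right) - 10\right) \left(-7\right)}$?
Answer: $2 \sqrt{13} \approx 7.2111$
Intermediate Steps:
$\sqrt{t{\left(-6,5 \right)} + \left(\left(-5 + 0 \left(-5\right) \left(-5\right)\right) \left(-1\right) - 10\right) \left(-7\right)} = \sqrt{17 + \left(\left(-5 + 0 \left(-5\right) \left(-5\right)\right) \left(-1\right) - 10\right) \left(-7\right)} = \sqrt{17 + \left(\left(-5 + 0 \left(-5\right)\right) \left(-1\right) - 10\right) \left(-7\right)} = \sqrt{17 + \left(\left(-5 + 0\right) \left(-1\right) - 10\right) \left(-7\right)} = \sqrt{17 + \left(\left(-5\right) \left(-1\right) - 10\right) \left(-7\right)} = \sqrt{17 + \left(5 - 10\right) \left(-7\right)} = \sqrt{17 - -35} = \sqrt{17 + 35} = \sqrt{52} = 2 \sqrt{13}$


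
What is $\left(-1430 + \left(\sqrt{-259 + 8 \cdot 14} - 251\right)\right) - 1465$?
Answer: $-3146 + 7 i \sqrt{3} \approx -3146.0 + 12.124 i$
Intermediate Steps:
$\left(-1430 + \left(\sqrt{-259 + 8 \cdot 14} - 251\right)\right) - 1465 = \left(-1430 - \left(251 - \sqrt{-259 + 112}\right)\right) - 1465 = \left(-1430 - \left(251 - \sqrt{-147}\right)\right) - 1465 = \left(-1430 - \left(251 - 7 i \sqrt{3}\right)\right) - 1465 = \left(-1681 + 7 i \sqrt{3}\right) - 1465 = -3146 + 7 i \sqrt{3}$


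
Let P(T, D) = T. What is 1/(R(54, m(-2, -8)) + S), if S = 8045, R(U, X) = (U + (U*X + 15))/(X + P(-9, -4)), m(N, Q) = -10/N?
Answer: 4/31841 ≈ 0.00012562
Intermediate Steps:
R(U, X) = (15 + U + U*X)/(-9 + X) (R(U, X) = (U + (U*X + 15))/(X - 9) = (U + (15 + U*X))/(-9 + X) = (15 + U + U*X)/(-9 + X))
1/(R(54, m(-2, -8)) + S) = 1/((15 + 54 + 54*(-10/(-2)))/(-9 - 10/(-2)) + 8045) = 1/((15 + 54 + 54*(-10*(-½)))/(-9 - 10*(-½)) + 8045) = 1/((15 + 54 + 54*5)/(-9 + 5) + 8045) = 1/((15 + 54 + 270)/(-4) + 8045) = 1/(-¼*339 + 8045) = 1/(-339/4 + 8045) = 1/(31841/4) = 4/31841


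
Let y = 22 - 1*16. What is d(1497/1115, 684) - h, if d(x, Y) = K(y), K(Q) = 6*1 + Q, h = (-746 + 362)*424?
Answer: 162828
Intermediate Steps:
h = -162816 (h = -384*424 = -162816)
y = 6 (y = 22 - 16 = 6)
K(Q) = 6 + Q
d(x, Y) = 12 (d(x, Y) = 6 + 6 = 12)
d(1497/1115, 684) - h = 12 - 1*(-162816) = 12 + 162816 = 162828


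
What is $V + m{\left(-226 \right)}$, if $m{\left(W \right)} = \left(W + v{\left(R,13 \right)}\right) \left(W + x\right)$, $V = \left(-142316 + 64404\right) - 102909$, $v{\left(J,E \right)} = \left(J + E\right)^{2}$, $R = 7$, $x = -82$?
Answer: $-234413$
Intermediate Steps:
$v{\left(J,E \right)} = \left(E + J\right)^{2}$
$V = -180821$ ($V = -77912 - 102909 = -180821$)
$m{\left(W \right)} = \left(-82 + W\right) \left(400 + W\right)$ ($m{\left(W \right)} = \left(W + \left(13 + 7\right)^{2}\right) \left(W - 82\right) = \left(W + 20^{2}\right) \left(-82 + W\right) = \left(W + 400\right) \left(-82 + W\right) = \left(400 + W\right) \left(-82 + W\right) = \left(-82 + W\right) \left(400 + W\right)$)
$V + m{\left(-226 \right)} = -180821 + \left(-32800 + \left(-226\right)^{2} + 318 \left(-226\right)\right) = -180821 - 53592 = -234413$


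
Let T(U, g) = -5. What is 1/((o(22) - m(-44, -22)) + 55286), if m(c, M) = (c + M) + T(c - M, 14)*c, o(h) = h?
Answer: 1/55154 ≈ 1.8131e-5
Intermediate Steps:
m(c, M) = M - 4*c (m(c, M) = (c + M) - 5*c = (M + c) - 5*c = M - 4*c)
1/((o(22) - m(-44, -22)) + 55286) = 1/((22 - (-22 - 4*(-44))) + 55286) = 1/((22 - (-22 + 176)) + 55286) = 1/((22 - 1*154) + 55286) = 1/((22 - 154) + 55286) = 1/(-132 + 55286) = 1/55154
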